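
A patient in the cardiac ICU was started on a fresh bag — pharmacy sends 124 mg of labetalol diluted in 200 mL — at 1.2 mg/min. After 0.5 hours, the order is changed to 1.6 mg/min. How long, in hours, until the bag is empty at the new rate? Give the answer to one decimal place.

0.9 hours

Initial rate:
1.2 mg/min × 60 min/hr = 72 mg/hr
Concentration = 124 mg ÷ 200 mL = 0.62 mg/mL
Rate = 72 mg/hr ÷ 0.62 mg/mL = 116.129 mL/hr
Volume infused so far = 116.129 mL/hr × 0.5 hr = 58.06452 mL
Volume remaining = 200 − 58.06452 = 141.9355 mL
New rate:
1.6 mg/min × 60 min/hr = 96 mg/hr
Rate = 96 mg/hr ÷ 0.62 mg/mL = 154.8387 mL/hr
Time remaining = 141.9355 mL ÷ 154.8387 mL/hr = 0.9166667 hr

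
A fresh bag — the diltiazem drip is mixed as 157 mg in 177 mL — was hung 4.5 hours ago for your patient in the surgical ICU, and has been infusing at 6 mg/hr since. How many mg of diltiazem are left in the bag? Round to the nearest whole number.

130 mg

Concentration = 157 mg ÷ 177 mL = 0.8870056 mg/mL
Rate = 6 mg/hr ÷ 0.8870056 mg/mL = 6.764331 mL/hr
Volume infused = 6.764331 mL/hr × 4.5 hr = 30.43949 mL
Volume remaining = 177 − 30.43949 = 146.5605 mL
Drug remaining = 146.5605 mL × 0.8870056 mg/mL = 130 mg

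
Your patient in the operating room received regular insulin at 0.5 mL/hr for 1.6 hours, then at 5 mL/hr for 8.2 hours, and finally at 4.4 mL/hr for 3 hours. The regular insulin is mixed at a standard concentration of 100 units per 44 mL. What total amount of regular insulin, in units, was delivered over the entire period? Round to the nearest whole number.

125 units

Concentration = 100 units ÷ 44 mL = 2.272727 units/mL
Stage 1: 0.5 mL/hr × 1.6 hr = 0.8 mL → 0.8 mL × 2.272727 units/mL = 1.818182 units
Stage 2: 5 mL/hr × 8.2 hr = 41 mL → 41 mL × 2.272727 units/mL = 93.18182 units
Stage 3: 4.4 mL/hr × 3 hr = 13.2 mL → 13.2 mL × 2.272727 units/mL = 30 units
Total = 1.818182 + 93.18182 + 30 = 125 units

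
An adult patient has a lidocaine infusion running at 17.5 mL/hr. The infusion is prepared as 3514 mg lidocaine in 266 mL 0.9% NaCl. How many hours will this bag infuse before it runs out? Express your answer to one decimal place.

Duration = 266 mL ÷ 17.5 mL/hr = 15.2 hr

15.2 hours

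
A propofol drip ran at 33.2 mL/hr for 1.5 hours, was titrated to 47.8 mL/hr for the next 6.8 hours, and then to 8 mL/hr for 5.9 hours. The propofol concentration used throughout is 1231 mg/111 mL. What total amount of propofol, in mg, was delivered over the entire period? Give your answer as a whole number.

4680 mg

Concentration = 1231 mg ÷ 111 mL = 11.09009 mg/mL
Stage 1: 33.2 mL/hr × 1.5 hr = 49.8 mL → 49.8 mL × 11.09009 mg/mL = 552.2865 mg
Stage 2: 47.8 mL/hr × 6.8 hr = 325.04 mL → 325.04 mL × 11.09009 mg/mL = 3604.723 mg
Stage 3: 8 mL/hr × 5.9 hr = 47.2 mL → 47.2 mL × 11.09009 mg/mL = 523.4523 mg
Total = 552.2865 + 3604.723 + 523.4523 = 4680.462 mg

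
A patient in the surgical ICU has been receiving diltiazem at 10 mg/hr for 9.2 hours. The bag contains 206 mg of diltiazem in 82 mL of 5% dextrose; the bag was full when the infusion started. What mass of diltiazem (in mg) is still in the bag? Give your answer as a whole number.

Concentration = 206 mg ÷ 82 mL = 2.512195 mg/mL
Rate = 10 mg/hr ÷ 2.512195 mg/mL = 3.980583 mL/hr
Volume infused = 3.980583 mL/hr × 9.2 hr = 36.62136 mL
Volume remaining = 82 − 36.62136 = 45.37864 mL
Drug remaining = 45.37864 mL × 2.512195 mg/mL = 114 mg

114 mg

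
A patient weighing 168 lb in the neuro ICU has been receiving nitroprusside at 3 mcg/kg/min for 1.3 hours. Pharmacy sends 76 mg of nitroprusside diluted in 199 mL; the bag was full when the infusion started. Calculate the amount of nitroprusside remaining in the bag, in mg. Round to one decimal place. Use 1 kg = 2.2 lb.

Weight = 168 lb ÷ 2.2 lb/kg = 76.36364 kg
Dose = 3 mcg/kg/min × 76.36364 kg = 229.0909 mcg/min
229.0909 mcg/min × 60 min/hr = 13745.45 mcg/hr
Concentration = 76 mg ÷ 199 mL = 0.3819095 mg/mL = 381.9095 mcg/mL
Rate = 13745.45 mcg/hr ÷ 381.9095 mcg/mL = 35.99139 mL/hr
Volume infused = 35.99139 mL/hr × 1.3 hr = 46.7888 mL
Volume remaining = 199 − 46.7888 = 152.2112 mL
Drug remaining = 152.2112 mL × 381.9095 mcg/mL = 58130.91 mcg = 58.13091 mg

58.1 mg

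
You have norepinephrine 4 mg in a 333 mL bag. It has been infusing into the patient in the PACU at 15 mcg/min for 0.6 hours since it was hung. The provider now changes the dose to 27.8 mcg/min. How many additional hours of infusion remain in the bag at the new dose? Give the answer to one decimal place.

Initial rate:
15 mcg/min × 60 min/hr = 900 mcg/hr
Concentration = 4 mg ÷ 333 mL = 0.01201201 mg/mL = 12.01201 mcg/mL
Rate = 900 mcg/hr ÷ 12.01201 mcg/mL = 74.925 mL/hr
Volume infused so far = 74.925 mL/hr × 0.6 hr = 44.955 mL
Volume remaining = 333 − 44.955 = 288.045 mL
New rate:
27.8 mcg/min × 60 min/hr = 1668 mcg/hr
Rate = 1668 mcg/hr ÷ 12.01201 mcg/mL = 138.861 mL/hr
Time remaining = 288.045 mL ÷ 138.861 mL/hr = 2.074341 hr

2.1 hours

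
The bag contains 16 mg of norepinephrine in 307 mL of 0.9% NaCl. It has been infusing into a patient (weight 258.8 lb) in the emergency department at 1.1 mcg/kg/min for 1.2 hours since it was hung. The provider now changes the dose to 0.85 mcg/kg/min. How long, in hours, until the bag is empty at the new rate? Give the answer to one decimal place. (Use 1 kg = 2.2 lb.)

Initial rate:
Weight = 258.8 lb ÷ 2.2 lb/kg = 117.6364 kg
Dose = 1.1 mcg/kg/min × 117.6364 kg = 129.4 mcg/min
129.4 mcg/min × 60 min/hr = 7764 mcg/hr
Concentration = 16 mg ÷ 307 mL = 0.05211726 mg/mL = 52.11726 mcg/mL
Rate = 7764 mcg/hr ÷ 52.11726 mcg/mL = 148.9717 mL/hr
Volume infused so far = 148.9717 mL/hr × 1.2 hr = 178.7661 mL
Volume remaining = 307 − 178.7661 = 128.2339 mL
New rate:
Dose = 0.85 mcg/kg/min × 117.6364 kg = 99.99091 mcg/min
99.99091 mcg/min × 60 min/hr = 5999.455 mcg/hr
Rate = 5999.455 mcg/hr ÷ 52.11726 mcg/mL = 115.1145 mL/hr
Time remaining = 128.2339 mL ÷ 115.1145 mL/hr = 1.113968 hr

1.1 hours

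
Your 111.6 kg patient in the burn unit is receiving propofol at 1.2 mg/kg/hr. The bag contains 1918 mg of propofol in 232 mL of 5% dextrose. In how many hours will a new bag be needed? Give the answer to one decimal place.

14.3 hours

Dose = 1.2 mg/kg/hr × 111.6 kg = 133.92 mg/hr
Concentration = 1918 mg ÷ 232 mL = 8.267241 mg/mL
Rate = 133.92 mg/hr ÷ 8.267241 mg/mL = 16.19887 mL/hr
Duration = 232 mL ÷ 16.19887 mL/hr = 14.32198 hr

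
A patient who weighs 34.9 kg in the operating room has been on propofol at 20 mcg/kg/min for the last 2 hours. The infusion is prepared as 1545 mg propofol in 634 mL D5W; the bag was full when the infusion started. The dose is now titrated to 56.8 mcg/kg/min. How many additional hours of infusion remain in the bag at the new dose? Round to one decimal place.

Initial rate:
Dose = 20 mcg/kg/min × 34.9 kg = 698 mcg/min
698 mcg/min × 60 min/hr = 41880 mcg/hr
Concentration = 1545 mg ÷ 634 mL = 2.436909 mg/mL = 2436.909 mcg/mL
Rate = 41880 mcg/hr ÷ 2436.909 mcg/mL = 17.18571 mL/hr
Volume infused so far = 17.18571 mL/hr × 2 hr = 34.37142 mL
Volume remaining = 634 − 34.37142 = 599.6286 mL
New rate:
Dose = 56.8 mcg/kg/min × 34.9 kg = 1982.32 mcg/min
1982.32 mcg/min × 60 min/hr = 118939.2 mcg/hr
Rate = 118939.2 mcg/hr ÷ 2436.909 mcg/mL = 48.80741 mL/hr
Time remaining = 599.6286 mL ÷ 48.80741 mL/hr = 12.2856 hr

12.3 hours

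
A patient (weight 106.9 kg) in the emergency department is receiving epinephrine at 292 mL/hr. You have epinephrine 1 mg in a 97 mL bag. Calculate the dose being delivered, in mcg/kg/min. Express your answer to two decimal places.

Concentration = 1 mg ÷ 97 mL = 0.01030928 mg/mL = 10.30928 mcg/mL
Drug rate = 292 mL/hr × 10.30928 mcg/mL = 3010.309 mcg/hr
3010.309 mcg/hr ÷ 60 min/hr = 50.17182 mcg/min
50.17182 mcg/min ÷ 106.9 kg = 0.4693342 mcg/kg/min

0.47 mcg/kg/min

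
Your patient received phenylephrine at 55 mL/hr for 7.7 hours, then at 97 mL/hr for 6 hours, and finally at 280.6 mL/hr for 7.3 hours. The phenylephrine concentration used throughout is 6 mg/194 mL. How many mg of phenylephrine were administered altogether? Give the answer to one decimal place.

94.4 mg

Concentration = 6 mg ÷ 194 mL = 0.03092784 mg/mL
Stage 1: 55 mL/hr × 7.7 hr = 423.5 mL → 423.5 mL × 0.03092784 mg/mL = 13.09794 mg
Stage 2: 97 mL/hr × 6 hr = 582 mL → 582 mL × 0.03092784 mg/mL = 18 mg
Stage 3: 280.6 mL/hr × 7.3 hr = 2048.38 mL → 2048.38 mL × 0.03092784 mg/mL = 63.35196 mg
Total = 13.09794 + 18 + 63.35196 = 94.4499 mg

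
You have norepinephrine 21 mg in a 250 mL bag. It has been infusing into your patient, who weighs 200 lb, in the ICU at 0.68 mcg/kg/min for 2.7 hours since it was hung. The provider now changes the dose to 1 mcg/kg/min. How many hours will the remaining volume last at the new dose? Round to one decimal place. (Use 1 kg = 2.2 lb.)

Initial rate:
Weight = 200 lb ÷ 2.2 lb/kg = 90.90909 kg
Dose = 0.68 mcg/kg/min × 90.90909 kg = 61.81818 mcg/min
61.81818 mcg/min × 60 min/hr = 3709.091 mcg/hr
Concentration = 21 mg ÷ 250 mL = 0.084 mg/mL = 84 mcg/mL
Rate = 3709.091 mcg/hr ÷ 84 mcg/mL = 44.15584 mL/hr
Volume infused so far = 44.15584 mL/hr × 2.7 hr = 119.2208 mL
Volume remaining = 250 − 119.2208 = 130.7792 mL
New rate:
Dose = 1 mcg/kg/min × 90.90909 kg = 90.90909 mcg/min
90.90909 mcg/min × 60 min/hr = 5454.545 mcg/hr
Rate = 5454.545 mcg/hr ÷ 84 mcg/mL = 64.93506 mL/hr
Time remaining = 130.7792 mL ÷ 64.93506 mL/hr = 2.014 hr

2.0 hours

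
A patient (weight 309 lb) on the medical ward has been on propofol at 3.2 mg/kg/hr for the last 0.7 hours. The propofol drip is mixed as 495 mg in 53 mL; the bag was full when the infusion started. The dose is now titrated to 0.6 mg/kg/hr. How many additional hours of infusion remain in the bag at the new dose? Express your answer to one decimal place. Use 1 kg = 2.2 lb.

Initial rate:
Weight = 309 lb ÷ 2.2 lb/kg = 140.4545 kg
Dose = 3.2 mg/kg/hr × 140.4545 kg = 449.4545 mg/hr
Concentration = 495 mg ÷ 53 mL = 9.339623 mg/mL
Rate = 449.4545 mg/hr ÷ 9.339623 mg/mL = 48.12342 mL/hr
Volume infused so far = 48.12342 mL/hr × 0.7 hr = 33.68639 mL
Volume remaining = 53 − 33.68639 = 19.31361 mL
New rate:
Dose = 0.6 mg/kg/hr × 140.4545 kg = 84.27273 mg/hr
Rate = 84.27273 mg/hr ÷ 9.339623 mg/mL = 9.02314 mL/hr
Time remaining = 19.31361 mL ÷ 9.02314 mL/hr = 2.140453 hr

2.1 hours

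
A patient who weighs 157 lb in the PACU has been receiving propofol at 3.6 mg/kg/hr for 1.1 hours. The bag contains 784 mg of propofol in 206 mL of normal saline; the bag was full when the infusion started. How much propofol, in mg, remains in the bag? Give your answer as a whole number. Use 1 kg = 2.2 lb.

501 mg

Weight = 157 lb ÷ 2.2 lb/kg = 71.36364 kg
Dose = 3.6 mg/kg/hr × 71.36364 kg = 256.9091 mg/hr
Concentration = 784 mg ÷ 206 mL = 3.805825 mg/mL
Rate = 256.9091 mg/hr ÷ 3.805825 mg/mL = 67.50417 mL/hr
Volume infused = 67.50417 mL/hr × 1.1 hr = 74.25459 mL
Volume remaining = 206 − 74.25459 = 131.7454 mL
Drug remaining = 131.7454 mL × 3.805825 mg/mL = 501.4 mg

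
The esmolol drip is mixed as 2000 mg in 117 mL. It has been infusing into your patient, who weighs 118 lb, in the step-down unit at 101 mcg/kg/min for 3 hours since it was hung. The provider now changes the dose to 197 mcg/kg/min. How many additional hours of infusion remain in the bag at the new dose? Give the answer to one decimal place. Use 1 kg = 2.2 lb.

1.6 hours

Initial rate:
Weight = 118 lb ÷ 2.2 lb/kg = 53.63636 kg
Dose = 101 mcg/kg/min × 53.63636 kg = 5417.273 mcg/min
5417.273 mcg/min × 60 min/hr = 325036.4 mcg/hr
Concentration = 2000 mg ÷ 117 mL = 17.09402 mg/mL = 17094.02 mcg/mL
Rate = 325036.4 mcg/hr ÷ 17094.02 mcg/mL = 19.01463 mL/hr
Volume infused so far = 19.01463 mL/hr × 3 hr = 57.04388 mL
Volume remaining = 117 − 57.04388 = 59.95612 mL
New rate:
Dose = 197 mcg/kg/min × 53.63636 kg = 10566.36 mcg/min
10566.36 mcg/min × 60 min/hr = 633981.8 mcg/hr
Rate = 633981.8 mcg/hr ÷ 17094.02 mcg/mL = 37.08794 mL/hr
Time remaining = 59.95612 mL ÷ 37.08794 mL/hr = 1.616594 hr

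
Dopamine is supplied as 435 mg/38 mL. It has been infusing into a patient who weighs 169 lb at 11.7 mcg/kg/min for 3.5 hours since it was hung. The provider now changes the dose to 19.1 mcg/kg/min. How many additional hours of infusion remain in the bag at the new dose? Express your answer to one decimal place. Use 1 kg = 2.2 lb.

2.8 hours

Initial rate:
Weight = 169 lb ÷ 2.2 lb/kg = 76.81818 kg
Dose = 11.7 mcg/kg/min × 76.81818 kg = 898.7727 mcg/min
898.7727 mcg/min × 60 min/hr = 53926.36 mcg/hr
Concentration = 435 mg ÷ 38 mL = 11.44737 mg/mL = 11447.37 mcg/mL
Rate = 53926.36 mcg/hr ÷ 11447.37 mcg/mL = 4.710809 mL/hr
Volume infused so far = 4.710809 mL/hr × 3.5 hr = 16.48783 mL
Volume remaining = 38 − 16.48783 = 21.51217 mL
New rate:
Dose = 19.1 mcg/kg/min × 76.81818 kg = 1467.227 mcg/min
1467.227 mcg/min × 60 min/hr = 88033.64 mcg/hr
Rate = 88033.64 mcg/hr ÷ 11447.37 mcg/mL = 7.690295 mL/hr
Time remaining = 21.51217 mL ÷ 7.690295 mL/hr = 2.797314 hr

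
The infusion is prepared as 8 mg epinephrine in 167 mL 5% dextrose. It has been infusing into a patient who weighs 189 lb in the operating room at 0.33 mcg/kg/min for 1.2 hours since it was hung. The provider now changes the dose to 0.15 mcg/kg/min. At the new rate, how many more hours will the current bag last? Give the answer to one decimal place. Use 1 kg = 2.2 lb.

Initial rate:
Weight = 189 lb ÷ 2.2 lb/kg = 85.90909 kg
Dose = 0.33 mcg/kg/min × 85.90909 kg = 28.35 mcg/min
28.35 mcg/min × 60 min/hr = 1701 mcg/hr
Concentration = 8 mg ÷ 167 mL = 0.04790419 mg/mL = 47.90419 mcg/mL
Rate = 1701 mcg/hr ÷ 47.90419 mcg/mL = 35.50838 mL/hr
Volume infused so far = 35.50838 mL/hr × 1.2 hr = 42.61005 mL
Volume remaining = 167 − 42.61005 = 124.3899 mL
New rate:
Dose = 0.15 mcg/kg/min × 85.90909 kg = 12.88636 mcg/min
12.88636 mcg/min × 60 min/hr = 773.1818 mcg/hr
Rate = 773.1818 mcg/hr ÷ 47.90419 mcg/mL = 16.14017 mL/hr
Time remaining = 124.3899 mL ÷ 16.14017 mL/hr = 7.706855 hr

7.7 hours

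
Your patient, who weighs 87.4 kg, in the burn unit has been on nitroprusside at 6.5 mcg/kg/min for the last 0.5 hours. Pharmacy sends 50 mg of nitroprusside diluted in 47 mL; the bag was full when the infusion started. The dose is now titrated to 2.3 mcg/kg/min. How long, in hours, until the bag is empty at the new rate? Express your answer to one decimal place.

Initial rate:
Dose = 6.5 mcg/kg/min × 87.4 kg = 568.1 mcg/min
568.1 mcg/min × 60 min/hr = 34086 mcg/hr
Concentration = 50 mg ÷ 47 mL = 1.06383 mg/mL = 1063.83 mcg/mL
Rate = 34086 mcg/hr ÷ 1063.83 mcg/mL = 32.04084 mL/hr
Volume infused so far = 32.04084 mL/hr × 0.5 hr = 16.02042 mL
Volume remaining = 47 − 16.02042 = 30.97958 mL
New rate:
Dose = 2.3 mcg/kg/min × 87.4 kg = 201.02 mcg/min
201.02 mcg/min × 60 min/hr = 12061.2 mcg/hr
Rate = 12061.2 mcg/hr ÷ 1063.83 mcg/mL = 11.33753 mL/hr
Time remaining = 30.97958 mL ÷ 11.33753 mL/hr = 2.732481 hr

2.7 hours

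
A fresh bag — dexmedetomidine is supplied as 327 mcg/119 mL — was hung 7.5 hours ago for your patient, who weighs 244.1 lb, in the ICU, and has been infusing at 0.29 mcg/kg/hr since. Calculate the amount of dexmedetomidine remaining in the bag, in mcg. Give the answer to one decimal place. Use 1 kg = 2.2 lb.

Weight = 244.1 lb ÷ 2.2 lb/kg = 110.9545 kg
Dose = 0.29 mcg/kg/hr × 110.9545 kg = 32.17682 mcg/hr
Concentration = 327 mcg ÷ 119 mL = 2.747899 mcg/mL
Rate = 32.17682 mcg/hr ÷ 2.747899 mcg/mL = 11.70961 mL/hr
Volume infused = 11.70961 mL/hr × 7.5 hr = 87.82205 mL
Volume remaining = 119 − 87.82205 = 31.17795 mL
Drug remaining = 31.17795 mL × 2.747899 mcg/mL = 85.67386 mcg

85.7 mcg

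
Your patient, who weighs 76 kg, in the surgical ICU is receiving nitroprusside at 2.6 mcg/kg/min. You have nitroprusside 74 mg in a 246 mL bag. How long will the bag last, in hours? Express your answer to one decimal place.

6.2 hours

Dose = 2.6 mcg/kg/min × 76 kg = 197.6 mcg/min
197.6 mcg/min × 60 min/hr = 11856 mcg/hr
Concentration = 74 mg ÷ 246 mL = 0.300813 mg/mL = 300.813 mcg/mL
Rate = 11856 mcg/hr ÷ 300.813 mcg/mL = 39.41319 mL/hr
Duration = 246 mL ÷ 39.41319 mL/hr = 6.241565 hr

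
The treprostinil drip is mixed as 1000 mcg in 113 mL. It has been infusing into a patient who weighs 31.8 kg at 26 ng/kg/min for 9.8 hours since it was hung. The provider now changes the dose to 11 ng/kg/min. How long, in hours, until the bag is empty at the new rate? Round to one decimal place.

24.5 hours

Initial rate:
Dose = 26 ng/kg/min × 31.8 kg = 826.8 ng/min
826.8 ng/min × 60 min/hr = 49608 ng/hr
Concentration = 1000 mcg ÷ 113 mL = 8.849558 mcg/mL = 8849.558 ng/mL
Rate = 49608 ng/hr ÷ 8849.558 ng/mL = 5.605704 mL/hr
Volume infused so far = 5.605704 mL/hr × 9.8 hr = 54.9359 mL
Volume remaining = 113 − 54.9359 = 58.0641 mL
New rate:
Dose = 11 ng/kg/min × 31.8 kg = 349.8 ng/min
349.8 ng/min × 60 min/hr = 20988 ng/hr
Rate = 20988 ng/hr ÷ 8849.558 ng/mL = 2.371644 mL/hr
Time remaining = 58.0641 mL ÷ 2.371644 mL/hr = 24.48264 hr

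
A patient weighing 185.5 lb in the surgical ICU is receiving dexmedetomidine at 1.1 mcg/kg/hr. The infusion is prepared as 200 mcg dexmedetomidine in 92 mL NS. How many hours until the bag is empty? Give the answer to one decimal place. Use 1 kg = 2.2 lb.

2.2 hours

Weight = 185.5 lb ÷ 2.2 lb/kg = 84.31818 kg
Dose = 1.1 mcg/kg/hr × 84.31818 kg = 92.75 mcg/hr
Concentration = 200 mcg ÷ 92 mL = 2.173913 mcg/mL
Rate = 92.75 mcg/hr ÷ 2.173913 mcg/mL = 42.665 mL/hr
Duration = 92 mL ÷ 42.665 mL/hr = 2.156334 hr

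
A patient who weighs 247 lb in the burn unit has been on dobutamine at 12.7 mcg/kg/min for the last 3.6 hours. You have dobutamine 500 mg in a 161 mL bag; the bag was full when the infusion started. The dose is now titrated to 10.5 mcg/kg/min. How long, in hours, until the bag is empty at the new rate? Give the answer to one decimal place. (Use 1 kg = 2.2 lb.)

Initial rate:
Weight = 247 lb ÷ 2.2 lb/kg = 112.2727 kg
Dose = 12.7 mcg/kg/min × 112.2727 kg = 1425.864 mcg/min
1425.864 mcg/min × 60 min/hr = 85551.82 mcg/hr
Concentration = 500 mg ÷ 161 mL = 3.10559 mg/mL = 3105.59 mcg/mL
Rate = 85551.82 mcg/hr ÷ 3105.59 mcg/mL = 27.54769 mL/hr
Volume infused so far = 27.54769 mL/hr × 3.6 hr = 99.17167 mL
Volume remaining = 161 − 99.17167 = 61.82833 mL
New rate:
Dose = 10.5 mcg/kg/min × 112.2727 kg = 1178.864 mcg/min
1178.864 mcg/min × 60 min/hr = 70731.82 mcg/hr
Rate = 70731.82 mcg/hr ÷ 3105.59 mcg/mL = 22.77565 mL/hr
Time remaining = 61.82833 mL ÷ 22.77565 mL/hr = 2.714669 hr

2.7 hours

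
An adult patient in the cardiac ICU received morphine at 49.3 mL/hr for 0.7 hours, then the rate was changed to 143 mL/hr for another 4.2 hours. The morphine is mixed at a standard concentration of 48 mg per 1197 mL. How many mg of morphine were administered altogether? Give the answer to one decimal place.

25.5 mg

Concentration = 48 mg ÷ 1197 mL = 0.04010025 mg/mL
Stage 1: 49.3 mL/hr × 0.7 hr = 34.51 mL → 34.51 mL × 0.04010025 mg/mL = 1.38386 mg
Stage 2: 143 mL/hr × 4.2 hr = 600.6 mL → 600.6 mL × 0.04010025 mg/mL = 24.08421 mg
Total = 1.38386 + 24.08421 = 25.46807 mg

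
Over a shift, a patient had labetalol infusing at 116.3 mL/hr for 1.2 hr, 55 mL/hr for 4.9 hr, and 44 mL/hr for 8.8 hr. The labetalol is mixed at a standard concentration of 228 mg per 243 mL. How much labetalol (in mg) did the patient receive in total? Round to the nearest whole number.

747 mg

Concentration = 228 mg ÷ 243 mL = 0.9382716 mg/mL
Stage 1: 116.3 mL/hr × 1.2 hr = 139.56 mL → 139.56 mL × 0.9382716 mg/mL = 130.9452 mg
Stage 2: 55 mL/hr × 4.9 hr = 269.5 mL → 269.5 mL × 0.9382716 mg/mL = 252.8642 mg
Stage 3: 44 mL/hr × 8.8 hr = 387.2 mL → 387.2 mL × 0.9382716 mg/mL = 363.2988 mg
Total = 130.9452 + 252.8642 + 363.2988 = 747.1081 mg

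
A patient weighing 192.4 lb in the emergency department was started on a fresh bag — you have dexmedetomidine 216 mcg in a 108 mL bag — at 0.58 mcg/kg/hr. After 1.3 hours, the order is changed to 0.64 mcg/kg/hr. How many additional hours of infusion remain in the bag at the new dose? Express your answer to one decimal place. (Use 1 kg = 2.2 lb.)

2.7 hours

Initial rate:
Weight = 192.4 lb ÷ 2.2 lb/kg = 87.45455 kg
Dose = 0.58 mcg/kg/hr × 87.45455 kg = 50.72364 mcg/hr
Concentration = 216 mcg ÷ 108 mL = 2 mcg/mL
Rate = 50.72364 mcg/hr ÷ 2 mcg/mL = 25.36182 mL/hr
Volume infused so far = 25.36182 mL/hr × 1.3 hr = 32.97036 mL
Volume remaining = 108 − 32.97036 = 75.02964 mL
New rate:
Dose = 0.64 mcg/kg/hr × 87.45455 kg = 55.97091 mcg/hr
Rate = 55.97091 mcg/hr ÷ 2 mcg/mL = 27.98545 mL/hr
Time remaining = 75.02964 mL ÷ 27.98545 mL/hr = 2.681023 hr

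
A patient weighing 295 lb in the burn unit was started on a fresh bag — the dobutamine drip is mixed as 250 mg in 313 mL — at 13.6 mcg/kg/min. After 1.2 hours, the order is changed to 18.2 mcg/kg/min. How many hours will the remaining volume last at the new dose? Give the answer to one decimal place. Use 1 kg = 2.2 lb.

0.8 hours

Initial rate:
Weight = 295 lb ÷ 2.2 lb/kg = 134.0909 kg
Dose = 13.6 mcg/kg/min × 134.0909 kg = 1823.636 mcg/min
1823.636 mcg/min × 60 min/hr = 109418.2 mcg/hr
Concentration = 250 mg ÷ 313 mL = 0.798722 mg/mL = 798.722 mcg/mL
Rate = 109418.2 mcg/hr ÷ 798.722 mcg/mL = 136.9916 mL/hr
Volume infused so far = 136.9916 mL/hr × 1.2 hr = 164.3899 mL
Volume remaining = 313 − 164.3899 = 148.6101 mL
New rate:
Dose = 18.2 mcg/kg/min × 134.0909 kg = 2440.455 mcg/min
2440.455 mcg/min × 60 min/hr = 146427.3 mcg/hr
Rate = 146427.3 mcg/hr ÷ 798.722 mcg/mL = 183.3269 mL/hr
Time remaining = 148.6101 mL ÷ 183.3269 mL/hr = 0.8106289 hr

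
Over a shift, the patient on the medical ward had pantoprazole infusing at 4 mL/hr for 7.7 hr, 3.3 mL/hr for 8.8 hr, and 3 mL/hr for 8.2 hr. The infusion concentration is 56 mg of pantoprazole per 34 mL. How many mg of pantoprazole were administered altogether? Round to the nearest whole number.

139 mg

Concentration = 56 mg ÷ 34 mL = 1.647059 mg/mL
Stage 1: 4 mL/hr × 7.7 hr = 30.8 mL → 30.8 mL × 1.647059 mg/mL = 50.72941 mg
Stage 2: 3.3 mL/hr × 8.8 hr = 29.04 mL → 29.04 mL × 1.647059 mg/mL = 47.83059 mg
Stage 3: 3 mL/hr × 8.2 hr = 24.6 mL → 24.6 mL × 1.647059 mg/mL = 40.51765 mg
Total = 50.72941 + 47.83059 + 40.51765 = 139.0776 mg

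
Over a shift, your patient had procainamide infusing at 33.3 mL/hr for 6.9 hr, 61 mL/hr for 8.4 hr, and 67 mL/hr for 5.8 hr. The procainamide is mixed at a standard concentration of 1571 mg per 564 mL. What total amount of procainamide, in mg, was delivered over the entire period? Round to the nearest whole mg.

Concentration = 1571 mg ÷ 564 mL = 2.785461 mg/mL
Stage 1: 33.3 mL/hr × 6.9 hr = 229.77 mL → 229.77 mL × 2.785461 mg/mL = 640.0154 mg
Stage 2: 61 mL/hr × 8.4 hr = 512.4 mL → 512.4 mL × 2.785461 mg/mL = 1427.27 mg
Stage 3: 67 mL/hr × 5.8 hr = 388.6 mL → 388.6 mL × 2.785461 mg/mL = 1082.43 mg
Total = 640.0154 + 1427.27 + 1082.43 = 3149.716 mg

3150 mg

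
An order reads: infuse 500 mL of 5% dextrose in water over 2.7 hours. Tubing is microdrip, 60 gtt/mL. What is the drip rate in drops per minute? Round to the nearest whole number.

185 gtt/min

500 mL ÷ (2.7 hr × 60 = 162 min) = 3.08642 mL/min
3.08642 mL/min × 60 gtt/mL = 185.1852 gtt/min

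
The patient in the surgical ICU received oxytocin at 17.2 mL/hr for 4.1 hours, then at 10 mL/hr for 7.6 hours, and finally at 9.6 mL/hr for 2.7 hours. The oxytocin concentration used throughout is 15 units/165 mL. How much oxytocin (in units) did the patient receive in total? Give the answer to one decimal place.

15.7 units

Concentration = 15 units ÷ 165 mL = 0.09090909 units/mL
Stage 1: 17.2 mL/hr × 4.1 hr = 70.52 mL → 70.52 mL × 0.09090909 units/mL = 6.410909 units
Stage 2: 10 mL/hr × 7.6 hr = 76 mL → 76 mL × 0.09090909 units/mL = 6.909091 units
Stage 3: 9.6 mL/hr × 2.7 hr = 25.92 mL → 25.92 mL × 0.09090909 units/mL = 2.356364 units
Total = 6.410909 + 6.909091 + 2.356364 = 15.67636 units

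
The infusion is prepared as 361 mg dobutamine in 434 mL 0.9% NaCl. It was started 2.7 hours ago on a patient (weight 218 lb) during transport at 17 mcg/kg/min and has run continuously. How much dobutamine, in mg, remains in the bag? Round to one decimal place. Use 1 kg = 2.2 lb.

88.1 mg

Weight = 218 lb ÷ 2.2 lb/kg = 99.09091 kg
Dose = 17 mcg/kg/min × 99.09091 kg = 1684.545 mcg/min
1684.545 mcg/min × 60 min/hr = 101072.7 mcg/hr
Concentration = 361 mg ÷ 434 mL = 0.8317972 mg/mL = 831.7972 mcg/mL
Rate = 101072.7 mcg/hr ÷ 831.7972 mcg/mL = 121.5113 mL/hr
Volume infused = 121.5113 mL/hr × 2.7 hr = 328.0804 mL
Volume remaining = 434 − 328.0804 = 105.9196 mL
Drug remaining = 105.9196 mL × 831.7972 mcg/mL = 88103.64 mcg = 88.10364 mg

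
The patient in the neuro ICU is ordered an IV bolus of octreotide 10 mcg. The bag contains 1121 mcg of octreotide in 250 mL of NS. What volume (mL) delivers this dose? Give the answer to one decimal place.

Concentration = 1121 mcg ÷ 250 mL = 4.484 mcg/mL
Volume = 10 mcg ÷ 4.484 mcg/mL = 2.230152 mL

2.2 mL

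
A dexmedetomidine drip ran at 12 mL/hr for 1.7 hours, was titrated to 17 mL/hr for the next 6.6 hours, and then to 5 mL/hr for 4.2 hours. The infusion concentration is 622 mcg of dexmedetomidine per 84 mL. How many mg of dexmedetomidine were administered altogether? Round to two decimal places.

Concentration = 622 mcg ÷ 84 mL = 7.404762 mcg/mL
Stage 1: 12 mL/hr × 1.7 hr = 20.4 mL → 20.4 mL × 7.404762 mcg/mL = 151.0571 mcg
Stage 2: 17 mL/hr × 6.6 hr = 112.2 mL → 112.2 mL × 7.404762 mcg/mL = 830.8143 mcg
Stage 3: 5 mL/hr × 4.2 hr = 21 mL → 21 mL × 7.404762 mcg/mL = 155.5 mcg
Total = 151.0571 + 830.8143 + 155.5 = 1137.371 mcg = 1.137371 mg

1.14 mg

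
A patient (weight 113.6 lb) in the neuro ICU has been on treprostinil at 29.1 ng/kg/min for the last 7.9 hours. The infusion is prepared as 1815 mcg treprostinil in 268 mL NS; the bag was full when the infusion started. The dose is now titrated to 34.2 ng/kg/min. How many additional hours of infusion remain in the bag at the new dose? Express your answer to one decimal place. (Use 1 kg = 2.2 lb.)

Initial rate:
Weight = 113.6 lb ÷ 2.2 lb/kg = 51.63636 kg
Dose = 29.1 ng/kg/min × 51.63636 kg = 1502.618 ng/min
1502.618 ng/min × 60 min/hr = 90157.09 ng/hr
Concentration = 1815 mcg ÷ 268 mL = 6.772388 mcg/mL = 6772.388 ng/mL
Rate = 90157.09 ng/hr ÷ 6772.388 ng/mL = 13.31245 mL/hr
Volume infused so far = 13.31245 mL/hr × 7.9 hr = 105.1684 mL
Volume remaining = 268 − 105.1684 = 162.8316 mL
New rate:
Dose = 34.2 ng/kg/min × 51.63636 kg = 1765.964 ng/min
1765.964 ng/min × 60 min/hr = 105957.8 ng/hr
Rate = 105957.8 ng/hr ÷ 6772.388 ng/mL = 15.64556 mL/hr
Time remaining = 162.8316 mL ÷ 15.64556 mL/hr = 10.40753 hr

10.4 hours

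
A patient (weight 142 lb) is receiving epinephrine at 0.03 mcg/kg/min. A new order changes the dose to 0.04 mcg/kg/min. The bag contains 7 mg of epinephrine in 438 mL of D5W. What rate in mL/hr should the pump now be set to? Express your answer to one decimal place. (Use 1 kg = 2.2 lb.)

Weight = 142 lb ÷ 2.2 lb/kg = 64.54545 kg
Dose = 0.04 mcg/kg/min × 64.54545 kg = 2.581818 mcg/min
2.581818 mcg/min × 60 min/hr = 154.9091 mcg/hr
Concentration = 7 mg ÷ 438 mL = 0.01598174 mg/mL = 15.98174 mcg/mL
Rate = 154.9091 mcg/hr ÷ 15.98174 mcg/mL = 9.692883 mL/hr

9.7 mL/hr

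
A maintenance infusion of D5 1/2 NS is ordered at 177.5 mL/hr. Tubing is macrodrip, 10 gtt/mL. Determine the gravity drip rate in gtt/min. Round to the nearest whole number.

30 gtt/min

177.5 mL/hr ÷ 60 min/hr = 2.958333 mL/min
2.958333 mL/min × 10 gtt/mL = 29.58333 gtt/min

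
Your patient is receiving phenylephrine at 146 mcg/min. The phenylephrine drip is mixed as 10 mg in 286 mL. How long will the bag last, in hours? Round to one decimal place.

146 mcg/min × 60 min/hr = 8760 mcg/hr
Concentration = 10 mg ÷ 286 mL = 0.03496503 mg/mL = 34.96503 mcg/mL
Rate = 8760 mcg/hr ÷ 34.96503 mcg/mL = 250.536 mL/hr
Duration = 286 mL ÷ 250.536 mL/hr = 1.141553 hr

1.1 hours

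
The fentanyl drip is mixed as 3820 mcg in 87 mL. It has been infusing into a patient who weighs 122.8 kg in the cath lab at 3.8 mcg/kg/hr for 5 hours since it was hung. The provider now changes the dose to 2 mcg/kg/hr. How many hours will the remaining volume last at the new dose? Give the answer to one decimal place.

Initial rate:
Dose = 3.8 mcg/kg/hr × 122.8 kg = 466.64 mcg/hr
Concentration = 3820 mcg ÷ 87 mL = 43.90805 mcg/mL
Rate = 466.64 mcg/hr ÷ 43.90805 mcg/mL = 10.62766 mL/hr
Volume infused so far = 10.62766 mL/hr × 5 hr = 53.13832 mL
Volume remaining = 87 − 53.13832 = 33.86168 mL
New rate:
Dose = 2 mcg/kg/hr × 122.8 kg = 245.6 mcg/hr
Rate = 245.6 mcg/hr ÷ 43.90805 mcg/mL = 5.593508 mL/hr
Time remaining = 33.86168 mL ÷ 5.593508 mL/hr = 6.053746 hr

6.1 hours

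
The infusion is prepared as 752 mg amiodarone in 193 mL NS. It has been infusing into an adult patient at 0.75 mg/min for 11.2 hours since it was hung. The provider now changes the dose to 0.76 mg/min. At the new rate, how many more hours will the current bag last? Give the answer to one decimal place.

Initial rate:
0.75 mg/min × 60 min/hr = 45 mg/hr
Concentration = 752 mg ÷ 193 mL = 3.896373 mg/mL
Rate = 45 mg/hr ÷ 3.896373 mg/mL = 11.5492 mL/hr
Volume infused so far = 11.5492 mL/hr × 11.2 hr = 129.3511 mL
Volume remaining = 193 − 129.3511 = 63.64894 mL
New rate:
0.76 mg/min × 60 min/hr = 45.6 mg/hr
Rate = 45.6 mg/hr ÷ 3.896373 mg/mL = 11.70319 mL/hr
Time remaining = 63.64894 mL ÷ 11.70319 mL/hr = 5.438596 hr

5.4 hours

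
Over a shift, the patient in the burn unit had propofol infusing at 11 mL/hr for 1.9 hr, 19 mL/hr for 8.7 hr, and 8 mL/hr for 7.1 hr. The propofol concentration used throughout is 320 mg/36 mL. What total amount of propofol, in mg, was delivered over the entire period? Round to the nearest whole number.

Concentration = 320 mg ÷ 36 mL = 8.888889 mg/mL
Stage 1: 11 mL/hr × 1.9 hr = 20.9 mL → 20.9 mL × 8.888889 mg/mL = 185.7778 mg
Stage 2: 19 mL/hr × 8.7 hr = 165.3 mL → 165.3 mL × 8.888889 mg/mL = 1469.333 mg
Stage 3: 8 mL/hr × 7.1 hr = 56.8 mL → 56.8 mL × 8.888889 mg/mL = 504.8889 mg
Total = 185.7778 + 1469.333 + 504.8889 = 2160 mg

2160 mg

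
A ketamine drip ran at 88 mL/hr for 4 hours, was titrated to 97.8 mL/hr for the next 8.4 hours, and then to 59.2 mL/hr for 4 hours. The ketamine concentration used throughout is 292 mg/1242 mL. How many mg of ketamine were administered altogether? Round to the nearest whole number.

332 mg

Concentration = 292 mg ÷ 1242 mL = 0.2351047 mg/mL
Stage 1: 88 mL/hr × 4 hr = 352 mL → 352 mL × 0.2351047 mg/mL = 82.75684 mg
Stage 2: 97.8 mL/hr × 8.4 hr = 821.52 mL → 821.52 mL × 0.2351047 mg/mL = 193.1432 mg
Stage 3: 59.2 mL/hr × 4 hr = 236.8 mL → 236.8 mL × 0.2351047 mg/mL = 55.67279 mg
Total = 82.75684 + 193.1432 + 55.67279 = 331.5728 mg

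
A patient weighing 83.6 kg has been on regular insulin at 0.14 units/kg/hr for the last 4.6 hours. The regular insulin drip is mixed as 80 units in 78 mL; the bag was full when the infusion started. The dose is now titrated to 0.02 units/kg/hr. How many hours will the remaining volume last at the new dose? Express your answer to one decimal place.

Initial rate:
Dose = 0.14 units/kg/hr × 83.6 kg = 11.704 units/hr
Concentration = 80 units ÷ 78 mL = 1.025641 units/mL
Rate = 11.704 units/hr ÷ 1.025641 units/mL = 11.4114 mL/hr
Volume infused so far = 11.4114 mL/hr × 4.6 hr = 52.49244 mL
Volume remaining = 78 − 52.49244 = 25.50756 mL
New rate:
Dose = 0.02 units/kg/hr × 83.6 kg = 1.672 units/hr
Rate = 1.672 units/hr ÷ 1.025641 units/mL = 1.6302 mL/hr
Time remaining = 25.50756 mL ÷ 1.6302 mL/hr = 15.64689 hr

15.6 hours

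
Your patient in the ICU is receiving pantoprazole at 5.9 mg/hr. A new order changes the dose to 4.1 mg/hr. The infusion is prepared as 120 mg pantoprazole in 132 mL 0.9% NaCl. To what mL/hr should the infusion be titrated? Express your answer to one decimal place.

4.5 mL/hr

Concentration = 120 mg ÷ 132 mL = 0.9090909 mg/mL
Rate = 4.1 mg/hr ÷ 0.9090909 mg/mL = 4.51 mL/hr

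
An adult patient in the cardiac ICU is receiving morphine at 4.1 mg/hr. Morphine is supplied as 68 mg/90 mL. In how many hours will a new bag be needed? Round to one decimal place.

Concentration = 68 mg ÷ 90 mL = 0.7555556 mg/mL
Rate = 4.1 mg/hr ÷ 0.7555556 mg/mL = 5.426471 mL/hr
Duration = 90 mL ÷ 5.426471 mL/hr = 16.58537 hr

16.6 hours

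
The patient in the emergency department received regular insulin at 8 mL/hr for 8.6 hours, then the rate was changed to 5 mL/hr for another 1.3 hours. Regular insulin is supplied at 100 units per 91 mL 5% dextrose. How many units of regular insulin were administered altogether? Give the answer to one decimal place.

Concentration = 100 units ÷ 91 mL = 1.098901 units/mL
Stage 1: 8 mL/hr × 8.6 hr = 68.8 mL → 68.8 mL × 1.098901 units/mL = 75.6044 units
Stage 2: 5 mL/hr × 1.3 hr = 6.5 mL → 6.5 mL × 1.098901 units/mL = 7.142857 units
Total = 75.6044 + 7.142857 = 82.74725 units

82.7 units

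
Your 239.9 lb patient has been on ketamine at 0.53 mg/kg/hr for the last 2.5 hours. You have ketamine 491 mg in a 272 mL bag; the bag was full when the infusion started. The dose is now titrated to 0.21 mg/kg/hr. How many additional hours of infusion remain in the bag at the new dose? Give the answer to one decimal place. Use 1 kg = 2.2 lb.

Initial rate:
Weight = 239.9 lb ÷ 2.2 lb/kg = 109.0455 kg
Dose = 0.53 mg/kg/hr × 109.0455 kg = 57.79409 mg/hr
Concentration = 491 mg ÷ 272 mL = 1.805147 mg/mL
Rate = 57.79409 mg/hr ÷ 1.805147 mg/mL = 32.01628 mL/hr
Volume infused so far = 32.01628 mL/hr × 2.5 hr = 80.0407 mL
Volume remaining = 272 − 80.0407 = 191.9593 mL
New rate:
Dose = 0.21 mg/kg/hr × 109.0455 kg = 22.89955 mg/hr
Rate = 22.89955 mg/hr ÷ 1.805147 mg/mL = 12.6857 mL/hr
Time remaining = 191.9593 mL ÷ 12.6857 mL/hr = 15.13195 hr

15.1 hours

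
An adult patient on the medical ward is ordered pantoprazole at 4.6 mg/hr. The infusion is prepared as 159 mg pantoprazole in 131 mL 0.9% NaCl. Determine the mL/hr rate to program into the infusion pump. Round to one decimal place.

Concentration = 159 mg ÷ 131 mL = 1.21374 mg/mL
Rate = 4.6 mg/hr ÷ 1.21374 mg/mL = 3.789937 mL/hr

3.8 mL/hr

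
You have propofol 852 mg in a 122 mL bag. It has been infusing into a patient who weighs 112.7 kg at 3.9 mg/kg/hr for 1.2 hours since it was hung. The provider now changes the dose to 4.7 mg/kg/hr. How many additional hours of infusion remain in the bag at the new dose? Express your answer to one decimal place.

0.6 hours

Initial rate:
Dose = 3.9 mg/kg/hr × 112.7 kg = 439.53 mg/hr
Concentration = 852 mg ÷ 122 mL = 6.983607 mg/mL
Rate = 439.53 mg/hr ÷ 6.983607 mg/mL = 62.93739 mL/hr
Volume infused so far = 62.93739 mL/hr × 1.2 hr = 75.52487 mL
Volume remaining = 122 − 75.52487 = 46.47513 mL
New rate:
Dose = 4.7 mg/kg/hr × 112.7 kg = 529.69 mg/hr
Rate = 529.69 mg/hr ÷ 6.983607 mg/mL = 75.84763 mL/hr
Time remaining = 46.47513 mL ÷ 75.84763 mL/hr = 0.6127433 hr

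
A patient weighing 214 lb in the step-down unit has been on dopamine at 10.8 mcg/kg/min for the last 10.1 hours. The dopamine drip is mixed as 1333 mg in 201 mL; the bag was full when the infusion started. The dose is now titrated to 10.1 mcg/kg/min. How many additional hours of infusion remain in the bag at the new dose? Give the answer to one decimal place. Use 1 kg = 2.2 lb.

11.8 hours

Initial rate:
Weight = 214 lb ÷ 2.2 lb/kg = 97.27273 kg
Dose = 10.8 mcg/kg/min × 97.27273 kg = 1050.545 mcg/min
1050.545 mcg/min × 60 min/hr = 63032.73 mcg/hr
Concentration = 1333 mg ÷ 201 mL = 6.631841 mg/mL = 6631.841 mcg/mL
Rate = 63032.73 mcg/hr ÷ 6631.841 mcg/mL = 9.50456 mL/hr
Volume infused so far = 9.50456 mL/hr × 10.1 hr = 95.99605 mL
Volume remaining = 201 − 95.99605 = 105.0039 mL
New rate:
Dose = 10.1 mcg/kg/min × 97.27273 kg = 982.4545 mcg/min
982.4545 mcg/min × 60 min/hr = 58947.27 mcg/hr
Rate = 58947.27 mcg/hr ÷ 6631.841 mcg/mL = 8.888523 mL/hr
Time remaining = 105.0039 mL ÷ 8.888523 mL/hr = 11.81343 hr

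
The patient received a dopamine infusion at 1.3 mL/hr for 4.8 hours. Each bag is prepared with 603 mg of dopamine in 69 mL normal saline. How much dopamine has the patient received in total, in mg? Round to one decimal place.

54.5 mg

Concentration = 603 mg ÷ 69 mL = 8.73913 mg/mL = 8739.13 mcg/mL
Drug rate = 1.3 mL/hr × 8739.13 mcg/mL = 11360.87 mcg/hr
Total = 11360.87 mcg/hr × 4.8 hr = 54532.17 mcg = 54.53217 mg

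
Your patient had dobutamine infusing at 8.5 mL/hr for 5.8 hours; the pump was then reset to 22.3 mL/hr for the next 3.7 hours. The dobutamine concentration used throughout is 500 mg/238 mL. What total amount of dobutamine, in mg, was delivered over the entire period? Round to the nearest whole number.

277 mg

Concentration = 500 mg ÷ 238 mL = 2.10084 mg/mL
Stage 1: 8.5 mL/hr × 5.8 hr = 49.3 mL → 49.3 mL × 2.10084 mg/mL = 103.5714 mg
Stage 2: 22.3 mL/hr × 3.7 hr = 82.51 mL → 82.51 mL × 2.10084 mg/mL = 173.3403 mg
Total = 103.5714 + 173.3403 = 276.9118 mg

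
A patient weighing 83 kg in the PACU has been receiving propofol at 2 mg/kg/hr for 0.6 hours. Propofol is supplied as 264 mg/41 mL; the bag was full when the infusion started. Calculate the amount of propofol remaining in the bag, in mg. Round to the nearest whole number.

Dose = 2 mg/kg/hr × 83 kg = 166 mg/hr
Concentration = 264 mg ÷ 41 mL = 6.439024 mg/mL
Rate = 166 mg/hr ÷ 6.439024 mg/mL = 25.7803 mL/hr
Volume infused = 25.7803 mL/hr × 0.6 hr = 15.46818 mL
Volume remaining = 41 − 15.46818 = 25.53182 mL
Drug remaining = 25.53182 mL × 6.439024 mg/mL = 164.4 mg

164 mg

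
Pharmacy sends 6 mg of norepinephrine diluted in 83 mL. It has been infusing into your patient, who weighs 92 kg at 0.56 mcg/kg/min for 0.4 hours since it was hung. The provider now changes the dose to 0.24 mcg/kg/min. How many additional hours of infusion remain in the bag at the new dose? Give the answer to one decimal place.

3.6 hours

Initial rate:
Dose = 0.56 mcg/kg/min × 92 kg = 51.52 mcg/min
51.52 mcg/min × 60 min/hr = 3091.2 mcg/hr
Concentration = 6 mg ÷ 83 mL = 0.07228916 mg/mL = 72.28916 mcg/mL
Rate = 3091.2 mcg/hr ÷ 72.28916 mcg/mL = 42.7616 mL/hr
Volume infused so far = 42.7616 mL/hr × 0.4 hr = 17.10464 mL
Volume remaining = 83 − 17.10464 = 65.89536 mL
New rate:
Dose = 0.24 mcg/kg/min × 92 kg = 22.08 mcg/min
22.08 mcg/min × 60 min/hr = 1324.8 mcg/hr
Rate = 1324.8 mcg/hr ÷ 72.28916 mcg/mL = 18.3264 mL/hr
Time remaining = 65.89536 mL ÷ 18.3264 mL/hr = 3.595652 hr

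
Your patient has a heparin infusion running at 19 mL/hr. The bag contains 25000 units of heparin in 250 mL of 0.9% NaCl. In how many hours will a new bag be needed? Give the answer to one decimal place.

Duration = 250 mL ÷ 19 mL/hr = 13.15789 hr

13.2 hours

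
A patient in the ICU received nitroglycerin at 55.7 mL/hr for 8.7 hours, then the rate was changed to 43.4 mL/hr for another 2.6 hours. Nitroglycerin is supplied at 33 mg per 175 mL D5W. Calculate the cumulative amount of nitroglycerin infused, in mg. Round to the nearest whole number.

Concentration = 33 mg ÷ 175 mL = 0.1885714 mg/mL
Stage 1: 55.7 mL/hr × 8.7 hr = 484.59 mL → 484.59 mL × 0.1885714 mg/mL = 91.37983 mg
Stage 2: 43.4 mL/hr × 2.6 hr = 112.84 mL → 112.84 mL × 0.1885714 mg/mL = 21.2784 mg
Total = 91.37983 + 21.2784 = 112.6582 mg

113 mg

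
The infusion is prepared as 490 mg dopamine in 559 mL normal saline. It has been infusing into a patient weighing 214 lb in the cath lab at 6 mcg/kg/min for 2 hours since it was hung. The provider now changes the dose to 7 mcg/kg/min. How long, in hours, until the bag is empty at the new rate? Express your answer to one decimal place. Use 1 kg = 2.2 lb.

10.3 hours

Initial rate:
Weight = 214 lb ÷ 2.2 lb/kg = 97.27273 kg
Dose = 6 mcg/kg/min × 97.27273 kg = 583.6364 mcg/min
583.6364 mcg/min × 60 min/hr = 35018.18 mcg/hr
Concentration = 490 mg ÷ 559 mL = 0.8765653 mg/mL = 876.5653 mcg/mL
Rate = 35018.18 mcg/hr ÷ 876.5653 mcg/mL = 39.94931 mL/hr
Volume infused so far = 39.94931 mL/hr × 2 hr = 79.89863 mL
Volume remaining = 559 − 79.89863 = 479.1014 mL
New rate:
Dose = 7 mcg/kg/min × 97.27273 kg = 680.9091 mcg/min
680.9091 mcg/min × 60 min/hr = 40854.55 mcg/hr
Rate = 40854.55 mcg/hr ÷ 876.5653 mcg/mL = 46.60753 mL/hr
Time remaining = 479.1014 mL ÷ 46.60753 mL/hr = 10.27948 hr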